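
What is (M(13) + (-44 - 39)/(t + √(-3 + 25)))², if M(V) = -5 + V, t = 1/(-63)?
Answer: 2868161859487/7624258489 - 456788090178*√22/7624258489 ≈ 95.175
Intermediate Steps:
t = -1/63 ≈ -0.015873
(M(13) + (-44 - 39)/(t + √(-3 + 25)))² = ((-5 + 13) + (-44 - 39)/(-1/63 + √(-3 + 25)))² = (8 - 83/(-1/63 + √22))²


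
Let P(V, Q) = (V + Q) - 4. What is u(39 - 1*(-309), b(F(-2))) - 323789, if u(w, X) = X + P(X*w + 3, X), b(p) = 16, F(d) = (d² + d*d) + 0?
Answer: -318190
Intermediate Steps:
F(d) = 2*d² (F(d) = (d² + d²) + 0 = 2*d² + 0 = 2*d²)
P(V, Q) = -4 + Q + V (P(V, Q) = (Q + V) - 4 = -4 + Q + V)
u(w, X) = -1 + 2*X + X*w (u(w, X) = X + (-4 + X + (X*w + 3)) = X + (-4 + X + (3 + X*w)) = X + (-1 + X + X*w) = -1 + 2*X + X*w)
u(39 - 1*(-309), b(F(-2))) - 323789 = (-1 + 2*16 + 16*(39 - 1*(-309))) - 323789 = (-1 + 32 + 16*(39 + 309)) - 323789 = (-1 + 32 + 16*348) - 323789 = (-1 + 32 + 5568) - 323789 = 5599 - 323789 = -318190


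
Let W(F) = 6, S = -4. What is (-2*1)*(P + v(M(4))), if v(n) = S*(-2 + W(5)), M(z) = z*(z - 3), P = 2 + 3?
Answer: 22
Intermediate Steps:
P = 5
M(z) = z*(-3 + z)
v(n) = -16 (v(n) = -4*(-2 + 6) = -4*4 = -16)
(-2*1)*(P + v(M(4))) = (-2*1)*(5 - 16) = -2*(-11) = 22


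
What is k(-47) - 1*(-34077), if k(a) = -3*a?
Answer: 34218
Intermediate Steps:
k(-47) - 1*(-34077) = -3*(-47) - 1*(-34077) = 141 + 34077 = 34218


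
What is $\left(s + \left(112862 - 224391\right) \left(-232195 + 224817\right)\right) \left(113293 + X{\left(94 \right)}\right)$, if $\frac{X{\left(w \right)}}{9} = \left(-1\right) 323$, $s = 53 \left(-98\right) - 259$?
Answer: $90831728216474$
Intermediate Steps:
$s = -5453$ ($s = -5194 - 259 = -5453$)
$X{\left(w \right)} = -2907$ ($X{\left(w \right)} = 9 \left(\left(-1\right) 323\right) = 9 \left(-323\right) = -2907$)
$\left(s + \left(112862 - 224391\right) \left(-232195 + 224817\right)\right) \left(113293 + X{\left(94 \right)}\right) = \left(-5453 + \left(112862 - 224391\right) \left(-232195 + 224817\right)\right) \left(113293 - 2907\right) = \left(-5453 - -822860962\right) 110386 = \left(-5453 + 822860962\right) 110386 = 822855509 \cdot 110386 = 90831728216474$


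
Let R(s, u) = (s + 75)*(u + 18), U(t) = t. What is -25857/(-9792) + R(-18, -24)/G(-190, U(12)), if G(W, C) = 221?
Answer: 15461/14144 ≈ 1.0931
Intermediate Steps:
R(s, u) = (18 + u)*(75 + s) (R(s, u) = (75 + s)*(18 + u) = (18 + u)*(75 + s))
-25857/(-9792) + R(-18, -24)/G(-190, U(12)) = -25857/(-9792) + (1350 + 18*(-18) + 75*(-24) - 18*(-24))/221 = -25857*(-1/9792) + (1350 - 324 - 1800 + 432)*(1/221) = 169/64 - 342*1/221 = 169/64 - 342/221 = 15461/14144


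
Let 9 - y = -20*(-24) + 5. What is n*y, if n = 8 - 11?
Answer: 1428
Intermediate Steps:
y = -476 (y = 9 - (-20*(-24) + 5) = 9 - (480 + 5) = 9 - 1*485 = 9 - 485 = -476)
n = -3
n*y = -3*(-476) = 1428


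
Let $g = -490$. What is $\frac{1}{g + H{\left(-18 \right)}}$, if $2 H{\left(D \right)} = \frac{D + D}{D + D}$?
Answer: $- \frac{2}{979} \approx -0.0020429$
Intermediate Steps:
$H{\left(D \right)} = \frac{1}{2}$ ($H{\left(D \right)} = \frac{\left(D + D\right) \frac{1}{D + D}}{2} = \frac{2 D \frac{1}{2 D}}{2} = \frac{1}{2} \cdot 1 = \frac{1}{2}$)
$\frac{1}{g + H{\left(-18 \right)}} = \frac{1}{-490 + \frac{1}{2}} = \frac{1}{- \frac{979}{2}} = - \frac{2}{979}$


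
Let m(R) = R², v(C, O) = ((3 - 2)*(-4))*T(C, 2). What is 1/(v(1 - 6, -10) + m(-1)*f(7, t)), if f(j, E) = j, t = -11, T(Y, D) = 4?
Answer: -⅑ ≈ -0.11111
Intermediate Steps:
v(C, O) = -16 (v(C, O) = ((3 - 2)*(-4))*4 = (1*(-4))*4 = -4*4 = -16)
1/(v(1 - 6, -10) + m(-1)*f(7, t)) = 1/(-16 + (-1)²*7) = 1/(-16 + 1*7) = 1/(-16 + 7) = 1/(-9) = -⅑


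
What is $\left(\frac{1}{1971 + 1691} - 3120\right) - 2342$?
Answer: $- \frac{20001843}{3662} \approx -5462.0$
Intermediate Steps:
$\left(\frac{1}{1971 + 1691} - 3120\right) - 2342 = \left(\frac{1}{3662} - 3120\right) - 2342 = - \frac{11425439}{3662} - 2342 = - \frac{20001843}{3662}$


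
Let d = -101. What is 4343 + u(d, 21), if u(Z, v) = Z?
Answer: 4242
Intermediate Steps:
4343 + u(d, 21) = 4343 - 101 = 4242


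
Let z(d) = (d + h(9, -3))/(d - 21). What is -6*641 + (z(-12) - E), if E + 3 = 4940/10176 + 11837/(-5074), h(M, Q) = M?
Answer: -272697740657/70995408 ≈ -3841.1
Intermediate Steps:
z(d) = (9 + d)/(-21 + d) (z(d) = (d + 9)/(d - 21) = (9 + d)/(-21 + d))
E = -31285853/6454128 (E = -3 + (4940/10176 + 11837/(-5074)) = -3 + (4940*(1/10176) + 11837*(-1/5074)) = -3 + (1235/2544 - 11837/5074) = -3 - 11923469/6454128 = -31285853/6454128 ≈ -4.8474)
-6*641 + (z(-12) - E) = -6*641 + ((9 - 12)/(-21 - 12) - 1*(-31285853/6454128)) = -3846 + (-3/(-33) + 31285853/6454128) = -3846 + (-1/33*(-3) + 31285853/6454128) = -3846 + (1/11 + 31285853/6454128) = -3846 + 350598511/70995408 = -272697740657/70995408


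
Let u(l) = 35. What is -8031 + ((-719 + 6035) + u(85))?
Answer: -2680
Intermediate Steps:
-8031 + ((-719 + 6035) + u(85)) = -8031 + ((-719 + 6035) + 35) = -8031 + (5316 + 35) = -8031 + 5351 = -2680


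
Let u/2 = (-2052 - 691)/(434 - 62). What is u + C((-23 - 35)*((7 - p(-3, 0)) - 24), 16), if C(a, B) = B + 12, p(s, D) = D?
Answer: 2465/186 ≈ 13.253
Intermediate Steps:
C(a, B) = 12 + B
u = -2743/186 (u = 2*((-2052 - 691)/(434 - 62)) = 2*(-2743/372) = -2743/186 ≈ -14.747)
u + C((-23 - 35)*((7 - p(-3, 0)) - 24), 16) = -2743/186 + (12 + 16) = -2743/186 + 28 = 2465/186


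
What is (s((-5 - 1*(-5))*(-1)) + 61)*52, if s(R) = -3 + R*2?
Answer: 3016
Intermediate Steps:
s(R) = -3 + 2*R
(s((-5 - 1*(-5))*(-1)) + 61)*52 = ((-3 + 2*((-5 - 1*(-5))*(-1))) + 61)*52 = ((-3 + 2*((-5 + 5)*(-1))) + 61)*52 = ((-3 + 2*(0*(-1))) + 61)*52 = ((-3 + 2*0) + 61)*52 = ((-3 + 0) + 61)*52 = (-3 + 61)*52 = 58*52 = 3016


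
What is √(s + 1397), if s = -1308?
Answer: √89 ≈ 9.4340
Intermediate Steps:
√(s + 1397) = √(-1308 + 1397) = √89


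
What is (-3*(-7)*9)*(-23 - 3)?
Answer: -4914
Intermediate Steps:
(-3*(-7)*9)*(-23 - 3) = (21*9)*(-26) = 189*(-26) = -4914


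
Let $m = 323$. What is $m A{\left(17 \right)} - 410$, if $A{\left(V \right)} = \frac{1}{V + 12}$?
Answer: $- \frac{11567}{29} \approx -398.86$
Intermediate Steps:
$A{\left(V \right)} = \frac{1}{12 + V}$
$m A{\left(17 \right)} - 410 = \frac{323}{12 + 17} - 410 = \frac{323}{29} - 410 = - \frac{11567}{29}$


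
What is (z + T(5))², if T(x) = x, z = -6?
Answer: 1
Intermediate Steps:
(z + T(5))² = (-6 + 5)² = (-1)² = 1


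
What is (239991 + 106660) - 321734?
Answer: 24917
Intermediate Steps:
(239991 + 106660) - 321734 = 346651 - 321734 = 24917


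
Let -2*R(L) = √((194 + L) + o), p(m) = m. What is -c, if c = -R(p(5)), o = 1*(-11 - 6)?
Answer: -√182/2 ≈ -6.7454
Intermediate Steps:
o = -17 (o = 1*(-17) = -17)
R(L) = -√(177 + L)/2 (R(L) = -√((194 + L) - 17)/2 = -√(177 + L)/2)
c = √182/2 (c = -(-1)*√(177 + 5)/2 = -(-1)*√182/2 = √182/2 ≈ 6.7454)
-c = -√182/2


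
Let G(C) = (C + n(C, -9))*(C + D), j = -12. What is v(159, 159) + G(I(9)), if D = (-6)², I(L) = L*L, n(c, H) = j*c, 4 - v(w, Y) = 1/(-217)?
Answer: -22620730/217 ≈ -1.0424e+5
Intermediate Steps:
v(w, Y) = 869/217 (v(w, Y) = 4 - 1/(-217) = 4 - 1*(-1/217) = 4 + 1/217 = 869/217)
n(c, H) = -12*c
I(L) = L²
D = 36
G(C) = -11*C*(36 + C) (G(C) = (C - 12*C)*(C + 36) = (-11*C)*(36 + C) = -11*C*(36 + C))
v(159, 159) + G(I(9)) = 869/217 + 11*9²*(-36 - 1*9²) = 869/217 + 11*81*(-36 - 1*81) = 869/217 + 11*81*(-36 - 81) = 869/217 + 11*81*(-117) = 869/217 - 104247 = -22620730/217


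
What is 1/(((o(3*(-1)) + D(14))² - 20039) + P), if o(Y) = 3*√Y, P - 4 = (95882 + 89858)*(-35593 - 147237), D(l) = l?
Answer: -I/(84*√3 + 33958864066*I) ≈ -2.9447e-11 - 1.2616e-19*I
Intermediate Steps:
P = -33958844196 (P = 4 + (95882 + 89858)*(-35593 - 147237) = 4 + 185740*(-182830) = 4 - 33958844200 = -33958844196)
1/(((o(3*(-1)) + D(14))² - 20039) + P) = 1/(((3*√(3*(-1)) + 14)² - 20039) - 33958844196) = 1/(((3*√(-3) + 14)² - 20039) - 33958844196) = 1/(((3*(I*√3) + 14)² - 20039) - 33958844196) = 1/(((3*I*√3 + 14)² - 20039) - 33958844196) = 1/(((14 + 3*I*√3)² - 20039) - 33958844196) = 1/((-20039 + (14 + 3*I*√3)²) - 33958844196) = 1/(-33958864235 + (14 + 3*I*√3)²)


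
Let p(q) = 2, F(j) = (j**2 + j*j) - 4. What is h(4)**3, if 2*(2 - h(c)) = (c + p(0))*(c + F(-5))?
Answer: -3241792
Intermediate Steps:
F(j) = -4 + 2*j**2 (F(j) = (j**2 + j**2) - 4 = 2*j**2 - 4 = -4 + 2*j**2)
h(c) = 2 - (2 + c)*(46 + c)/2 (h(c) = 2 - (c + 2)*(c + (-4 + 2*(-5)**2))/2 = 2 - (2 + c)*(c + (-4 + 2*25))/2 = 2 - (2 + c)*(c + (-4 + 50))/2 = 2 - (2 + c)*(c + 46)/2 = 2 - (2 + c)*(46 + c)/2)
h(4)**3 = (-44 - 24*4 - 1/2*4**2)**3 = (-44 - 96 - 1/2*16)**3 = (-44 - 96 - 8)**3 = (-148)**3 = -3241792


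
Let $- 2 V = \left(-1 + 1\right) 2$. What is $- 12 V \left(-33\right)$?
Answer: $0$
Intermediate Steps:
$V = 0$ ($V = - \frac{\left(-1 + 1\right) 2}{2} = - \frac{0 \cdot 2}{2} = \left(- \frac{1}{2}\right) 0 = 0$)
$- 12 V \left(-33\right) = \left(-12\right) 0 \left(-33\right) = 0 \left(-33\right) = 0$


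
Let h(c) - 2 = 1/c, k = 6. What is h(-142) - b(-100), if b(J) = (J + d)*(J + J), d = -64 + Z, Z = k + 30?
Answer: -3634917/142 ≈ -25598.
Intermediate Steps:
Z = 36 (Z = 6 + 30 = 36)
d = -28 (d = -64 + 36 = -28)
h(c) = 2 + 1/c
b(J) = 2*J*(-28 + J) (b(J) = (J - 28)*(J + J) = (-28 + J)*(2*J) = 2*J*(-28 + J))
h(-142) - b(-100) = (2 + 1/(-142)) - 2*(-100)*(-28 - 100) = (2 - 1/142) - 2*(-100)*(-128) = 283/142 - 1*25600 = 283/142 - 25600 = -3634917/142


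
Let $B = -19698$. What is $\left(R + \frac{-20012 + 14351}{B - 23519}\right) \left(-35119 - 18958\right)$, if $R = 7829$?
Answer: $- \frac{18297036985658}{43217} \approx -4.2338 \cdot 10^{8}$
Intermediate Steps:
$\left(R + \frac{-20012 + 14351}{B - 23519}\right) \left(-35119 - 18958\right) = \left(7829 + \frac{-20012 + 14351}{-19698 - 23519}\right) \left(-35119 - 18958\right) = \left(7829 - \frac{5661}{-43217}\right) \left(-54077\right) = \left(7829 - - \frac{5661}{43217}\right) \left(-54077\right) = \left(7829 + \frac{5661}{43217}\right) \left(-54077\right) = \frac{338351554}{43217} \left(-54077\right) = - \frac{18297036985658}{43217}$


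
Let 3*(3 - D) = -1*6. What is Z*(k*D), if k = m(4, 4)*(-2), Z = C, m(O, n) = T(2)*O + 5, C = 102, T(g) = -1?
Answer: -1020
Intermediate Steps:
D = 5 (D = 3 - (-1)*6/3 = 3 - ⅓*(-6) = 3 + 2 = 5)
m(O, n) = 5 - O (m(O, n) = -O + 5 = 5 - O)
Z = 102
k = -2 (k = (5 - 1*4)*(-2) = (5 - 4)*(-2) = 1*(-2) = -2)
Z*(k*D) = 102*(-2*5) = 102*(-10) = -1020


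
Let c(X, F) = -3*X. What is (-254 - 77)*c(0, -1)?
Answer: 0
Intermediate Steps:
(-254 - 77)*c(0, -1) = (-254 - 77)*(-3*0) = -331*0 = 0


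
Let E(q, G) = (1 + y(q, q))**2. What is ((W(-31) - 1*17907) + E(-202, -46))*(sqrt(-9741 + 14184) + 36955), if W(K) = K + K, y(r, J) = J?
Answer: 828974560 + 22432*sqrt(4443) ≈ 8.3047e+8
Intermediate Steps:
W(K) = 2*K
E(q, G) = (1 + q)**2
((W(-31) - 1*17907) + E(-202, -46))*(sqrt(-9741 + 14184) + 36955) = ((2*(-31) - 1*17907) + (1 - 202)**2)*(sqrt(-9741 + 14184) + 36955) = ((-62 - 17907) + (-201)**2)*(sqrt(4443) + 36955) = (-17969 + 40401)*(36955 + sqrt(4443)) = 22432*(36955 + sqrt(4443)) = 828974560 + 22432*sqrt(4443)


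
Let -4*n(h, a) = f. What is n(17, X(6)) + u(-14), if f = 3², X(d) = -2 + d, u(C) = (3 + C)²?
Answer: 475/4 ≈ 118.75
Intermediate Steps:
f = 9
n(h, a) = -9/4 (n(h, a) = -¼*9 = -9/4)
n(17, X(6)) + u(-14) = -9/4 + (3 - 14)² = -9/4 + (-11)² = -9/4 + 121 = 475/4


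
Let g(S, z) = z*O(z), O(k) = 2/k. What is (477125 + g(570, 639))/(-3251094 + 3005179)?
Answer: -477127/245915 ≈ -1.9402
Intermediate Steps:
g(S, z) = 2 (g(S, z) = z*(2/z) = 2)
(477125 + g(570, 639))/(-3251094 + 3005179) = (477125 + 2)/(-3251094 + 3005179) = 477127/(-245915) = 477127*(-1/245915) = -477127/245915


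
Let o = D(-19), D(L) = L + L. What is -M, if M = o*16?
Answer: 608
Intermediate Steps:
D(L) = 2*L
o = -38 (o = 2*(-19) = -38)
M = -608 (M = -38*16 = -608)
-M = -1*(-608) = 608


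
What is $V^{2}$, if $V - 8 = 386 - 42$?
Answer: $123904$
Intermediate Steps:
$V = 352$ ($V = 8 + \left(386 - 42\right) = 8 + 344 = 352$)
$V^{2} = 352^{2} = 123904$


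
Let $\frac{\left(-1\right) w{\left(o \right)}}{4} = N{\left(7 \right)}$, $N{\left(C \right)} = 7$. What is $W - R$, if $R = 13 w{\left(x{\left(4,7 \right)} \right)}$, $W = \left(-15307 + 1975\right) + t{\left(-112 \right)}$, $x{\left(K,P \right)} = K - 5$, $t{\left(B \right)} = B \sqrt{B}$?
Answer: $-12968 - 448 i \sqrt{7} \approx -12968.0 - 1185.3 i$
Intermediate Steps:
$t{\left(B \right)} = B^{\frac{3}{2}}$
$x{\left(K,P \right)} = -5 + K$
$w{\left(o \right)} = -28$ ($w{\left(o \right)} = \left(-4\right) 7 = -28$)
$W = -13332 - 448 i \sqrt{7}$ ($W = \left(-15307 + 1975\right) + \left(-112\right)^{\frac{3}{2}} = -13332 - 448 i \sqrt{7} \approx -13332.0 - 1185.3 i$)
$R = -364$ ($R = 13 \left(-28\right) = -364$)
$W - R = \left(-13332 - 448 i \sqrt{7}\right) - -364 = \left(-13332 - 448 i \sqrt{7}\right) + 364 = -12968 - 448 i \sqrt{7}$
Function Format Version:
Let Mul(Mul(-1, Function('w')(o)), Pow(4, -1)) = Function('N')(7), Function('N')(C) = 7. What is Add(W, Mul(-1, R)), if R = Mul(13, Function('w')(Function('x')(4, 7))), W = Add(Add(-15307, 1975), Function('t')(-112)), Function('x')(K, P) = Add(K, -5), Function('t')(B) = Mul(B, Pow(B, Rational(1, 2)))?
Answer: Add(-12968, Mul(-448, I, Pow(7, Rational(1, 2)))) ≈ Add(-12968., Mul(-1185.3, I))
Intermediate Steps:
Function('t')(B) = Pow(B, Rational(3, 2))
Function('x')(K, P) = Add(-5, K)
Function('w')(o) = -28 (Function('w')(o) = Mul(-4, 7) = -28)
W = Add(-13332, Mul(-448, I, Pow(7, Rational(1, 2)))) (W = Add(Add(-15307, 1975), Pow(-112, Rational(3, 2))) = Add(-13332, Mul(-448, I, Pow(7, Rational(1, 2)))) ≈ Add(-13332., Mul(-1185.3, I)))
R = -364 (R = Mul(13, -28) = -364)
Add(W, Mul(-1, R)) = Add(Add(-13332, Mul(-448, I, Pow(7, Rational(1, 2)))), Mul(-1, -364)) = Add(Add(-13332, Mul(-448, I, Pow(7, Rational(1, 2)))), 364) = Add(-12968, Mul(-448, I, Pow(7, Rational(1, 2))))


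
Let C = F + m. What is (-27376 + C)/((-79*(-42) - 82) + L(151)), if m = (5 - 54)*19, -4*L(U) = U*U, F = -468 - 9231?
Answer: 152024/9857 ≈ 15.423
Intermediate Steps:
F = -9699
L(U) = -U**2/4 (L(U) = -U*U/4 = -U**2/4)
m = -931 (m = -49*19 = -931)
C = -10630 (C = -9699 - 931 = -10630)
(-27376 + C)/((-79*(-42) - 82) + L(151)) = (-27376 - 10630)/((-79*(-42) - 82) - 1/4*151**2) = -38006/((3318 - 82) - 1/4*22801) = -38006/(3236 - 22801/4) = -38006/(-9857/4) = -38006*(-4/9857) = 152024/9857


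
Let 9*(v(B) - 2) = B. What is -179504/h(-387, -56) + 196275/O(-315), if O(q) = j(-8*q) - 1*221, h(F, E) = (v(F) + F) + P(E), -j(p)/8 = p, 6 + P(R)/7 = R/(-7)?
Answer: 1788606587/4218867 ≈ 423.95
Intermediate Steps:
P(R) = -42 - R (P(R) = -42 + 7*(R/(-7)) = -42 + 7*(R*(-⅐)) = -42 + 7*(-R/7) = -42 - R)
v(B) = 2 + B/9
j(p) = -8*p
h(F, E) = -40 - E + 10*F/9 (h(F, E) = ((2 + F/9) + F) + (-42 - E) = (2 + 10*F/9) + (-42 - E) = -40 - E + 10*F/9)
O(q) = -221 + 64*q (O(q) = -(-64)*q - 1*221 = 64*q - 221 = -221 + 64*q)
-179504/h(-387, -56) + 196275/O(-315) = -179504/(-40 - 1*(-56) + (10/9)*(-387)) + 196275/(-221 + 64*(-315)) = -179504/(-40 + 56 - 430) + 196275/(-221 - 20160) = -179504/(-414) + 196275/(-20381) = -179504*(-1/414) + 196275*(-1/20381) = 89752/207 - 196275/20381 = 1788606587/4218867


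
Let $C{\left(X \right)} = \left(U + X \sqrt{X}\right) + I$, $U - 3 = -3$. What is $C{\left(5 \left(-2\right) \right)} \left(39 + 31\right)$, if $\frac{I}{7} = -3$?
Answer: $-1470 - 700 i \sqrt{10} \approx -1470.0 - 2213.6 i$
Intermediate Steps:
$I = -21$ ($I = 7 \left(-3\right) = -21$)
$U = 0$ ($U = 3 - 3 = 0$)
$C{\left(X \right)} = -21 + X^{\frac{3}{2}}$ ($C{\left(X \right)} = \left(0 + X \sqrt{X}\right) - 21 = \left(0 + X^{\frac{3}{2}}\right) - 21 = X^{\frac{3}{2}} - 21 = -21 + X^{\frac{3}{2}}$)
$C{\left(5 \left(-2\right) \right)} \left(39 + 31\right) = \left(-21 + \left(5 \left(-2\right)\right)^{\frac{3}{2}}\right) \left(39 + 31\right) = \left(-21 + \left(-10\right)^{\frac{3}{2}}\right) 70 = \left(-21 - 10 i \sqrt{10}\right) 70 = -1470 - 700 i \sqrt{10}$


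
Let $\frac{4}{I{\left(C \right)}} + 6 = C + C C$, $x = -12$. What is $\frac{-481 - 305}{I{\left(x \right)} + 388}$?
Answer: $- \frac{24759}{12223} \approx -2.0256$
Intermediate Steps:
$I{\left(C \right)} = \frac{4}{-6 + C + C^{2}}$ ($I{\left(C \right)} = \frac{4}{-6 + \left(C + C C\right)} = \frac{4}{-6 + \left(C + C^{2}\right)} = \frac{4}{-6 + C + C^{2}}$)
$\frac{-481 - 305}{I{\left(x \right)} + 388} = \frac{-481 - 305}{\frac{4}{-6 - 12 + \left(-12\right)^{2}} + 388} = - \frac{786}{\frac{4}{-6 - 12 + 144} + 388} = - \frac{786}{\frac{4}{126} + 388} = - \frac{786}{4 \cdot \frac{1}{126} + 388} = - \frac{786}{\frac{2}{63} + 388} = - \frac{786}{\frac{24446}{63}} = \left(-786\right) \frac{63}{24446} = - \frac{24759}{12223}$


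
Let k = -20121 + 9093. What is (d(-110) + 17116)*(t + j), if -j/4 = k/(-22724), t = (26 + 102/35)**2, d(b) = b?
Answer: 98713924904584/6959225 ≈ 1.4185e+7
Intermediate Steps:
t = 1024144/1225 (t = (26 + 102*(1/35))**2 = (26 + 102/35)**2 = (1012/35)**2 = 1024144/1225 ≈ 836.04)
k = -11028
j = -11028/5681 (j = -(-44112)/(-22724) = -(-44112)*(-1)/22724 = -4*2757/5681 = -11028/5681 ≈ -1.9412)
(d(-110) + 17116)*(t + j) = (-110 + 17116)*(1024144/1225 - 11028/5681) = 17006*(5804652764/6959225) = 98713924904584/6959225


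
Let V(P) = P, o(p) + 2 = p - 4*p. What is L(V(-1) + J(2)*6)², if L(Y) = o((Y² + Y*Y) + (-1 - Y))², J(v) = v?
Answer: 229310730496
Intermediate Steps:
o(p) = -2 - 3*p (o(p) = -2 + (p - 4*p) = -2 - 3*p)
L(Y) = (1 - 6*Y² + 3*Y)² (L(Y) = (-2 - 3*((Y² + Y*Y) + (-1 - Y)))² = (-2 - 3*((Y² + Y²) + (-1 - Y)))² = (-2 - 3*(2*Y² + (-1 - Y)))² = (-2 - 3*(-1 - Y + 2*Y²))² = (-2 + (3 - 6*Y² + 3*Y))² = (1 - 6*Y² + 3*Y)²)
L(V(-1) + J(2)*6)² = ((-1 - 3*(-1 + 2*6) + 6*(-1 + 2*6)²)²)² = ((-1 - 3*(-1 + 12) + 6*(-1 + 12)²)²)² = ((-1 - 3*11 + 6*11²)²)² = ((-1 - 33 + 6*121)²)² = ((-1 - 33 + 726)²)² = (692²)² = 478864² = 229310730496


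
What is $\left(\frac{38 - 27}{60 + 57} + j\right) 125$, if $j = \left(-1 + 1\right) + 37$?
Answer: $\frac{542500}{117} \approx 4636.8$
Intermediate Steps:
$j = 37$ ($j = 0 + 37 = 37$)
$\left(\frac{38 - 27}{60 + 57} + j\right) 125 = \left(\frac{38 - 27}{60 + 57} + 37\right) 125 = \left(\frac{11}{117} + 37\right) 125 = \frac{4340}{117} \cdot 125 = \frac{542500}{117}$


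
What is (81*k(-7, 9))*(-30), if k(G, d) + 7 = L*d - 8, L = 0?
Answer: 36450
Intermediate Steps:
k(G, d) = -15 (k(G, d) = -7 + (0*d - 8) = -7 + (0 - 8) = -7 - 8 = -15)
(81*k(-7, 9))*(-30) = (81*(-15))*(-30) = -1215*(-30) = 36450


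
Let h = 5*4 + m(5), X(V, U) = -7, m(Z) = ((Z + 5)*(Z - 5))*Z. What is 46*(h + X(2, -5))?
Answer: 598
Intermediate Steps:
m(Z) = Z*(-5 + Z)*(5 + Z) (m(Z) = ((5 + Z)*(-5 + Z))*Z = ((-5 + Z)*(5 + Z))*Z = Z*(-5 + Z)*(5 + Z))
h = 20 (h = 5*4 + 5*(-25 + 5²) = 20 + 5*(-25 + 25) = 20 + 5*0 = 20 + 0 = 20)
46*(h + X(2, -5)) = 46*(20 - 7) = 46*13 = 598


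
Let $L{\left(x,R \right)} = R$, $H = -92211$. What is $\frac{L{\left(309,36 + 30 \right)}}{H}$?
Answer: $- \frac{22}{30737} \approx -0.00071575$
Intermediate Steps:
$\frac{L{\left(309,36 + 30 \right)}}{H} = \frac{36 + 30}{-92211} = 66 \left(- \frac{1}{92211}\right) = - \frac{22}{30737}$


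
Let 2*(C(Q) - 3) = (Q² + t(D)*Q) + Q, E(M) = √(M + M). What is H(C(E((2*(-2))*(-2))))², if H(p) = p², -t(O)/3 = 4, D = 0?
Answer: 14641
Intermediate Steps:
t(O) = -12 (t(O) = -3*4 = -12)
E(M) = √2*√M (E(M) = √(2*M) = √2*√M)
C(Q) = 3 + Q²/2 - 11*Q/2 (C(Q) = 3 + ((Q² - 12*Q) + Q)/2 = 3 + (Q² - 11*Q)/2 = 3 + (Q²/2 - 11*Q/2) = 3 + Q²/2 - 11*Q/2)
H(C(E((2*(-2))*(-2))))² = ((3 + (√2*√((2*(-2))*(-2)))²/2 - 11*√2*√((2*(-2))*(-2))/2)²)² = ((3 + (√2*√(-4*(-2)))²/2 - 11*√2*√(-4*(-2))/2)²)² = ((3 + (√2*√8)²/2 - 11*√2*√8/2)²)² = ((3 + (√2*(2*√2))²/2 - 11*√2*2*√2/2)²)² = ((3 + (½)*4² - 11/2*4)²)² = ((3 + (½)*16 - 22)²)² = ((3 + 8 - 22)²)² = ((-11)²)² = 121² = 14641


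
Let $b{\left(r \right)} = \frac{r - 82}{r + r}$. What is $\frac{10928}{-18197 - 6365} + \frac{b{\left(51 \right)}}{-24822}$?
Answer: $- \frac{13833614905}{31093576164} \approx -0.4449$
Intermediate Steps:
$b{\left(r \right)} = \frac{-82 + r}{2 r}$
$\frac{10928}{-18197 - 6365} + \frac{b{\left(51 \right)}}{-24822} = \frac{10928}{-18197 - 6365} + \frac{\frac{1}{2} \cdot \frac{1}{51} \left(-82 + 51\right)}{-24822} = \frac{10928}{-18197 - 6365} + \frac{1}{2} \cdot \frac{1}{51} \left(-31\right) \left(- \frac{1}{24822}\right) = \frac{10928}{-24562} - - \frac{31}{2531844} = 10928 \left(- \frac{1}{24562}\right) + \frac{31}{2531844} = - \frac{5464}{12281} + \frac{31}{2531844} = - \frac{13833614905}{31093576164}$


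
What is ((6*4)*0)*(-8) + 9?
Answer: 9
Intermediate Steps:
((6*4)*0)*(-8) + 9 = (24*0)*(-8) + 9 = 0*(-8) + 9 = 0 + 9 = 9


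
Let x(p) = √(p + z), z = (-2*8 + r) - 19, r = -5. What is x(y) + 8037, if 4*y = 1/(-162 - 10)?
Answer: 8037 + I*√1183403/172 ≈ 8037.0 + 6.3247*I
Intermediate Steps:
y = -1/688 (y = 1/(4*(-162 - 10)) = (¼)/(-172) = (¼)*(-1/172) = -1/688 ≈ -0.0014535)
z = -40 (z = (-2*8 - 5) - 19 = (-16 - 5) - 19 = -21 - 19 = -40)
x(p) = √(-40 + p) (x(p) = √(p - 40) = √(-40 + p))
x(y) + 8037 = √(-40 - 1/688) + 8037 = √(-27521/688) + 8037 = I*√1183403/172 + 8037 = 8037 + I*√1183403/172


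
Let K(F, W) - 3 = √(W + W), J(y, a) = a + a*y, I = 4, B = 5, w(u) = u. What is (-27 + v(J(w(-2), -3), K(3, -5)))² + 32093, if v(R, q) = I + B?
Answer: 32417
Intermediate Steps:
K(F, W) = 3 + √2*√W (K(F, W) = 3 + √(W + W) = 3 + √(2*W) = 3 + √2*√W)
v(R, q) = 9 (v(R, q) = 4 + 5 = 9)
(-27 + v(J(w(-2), -3), K(3, -5)))² + 32093 = (-27 + 9)² + 32093 = (-18)² + 32093 = 324 + 32093 = 32417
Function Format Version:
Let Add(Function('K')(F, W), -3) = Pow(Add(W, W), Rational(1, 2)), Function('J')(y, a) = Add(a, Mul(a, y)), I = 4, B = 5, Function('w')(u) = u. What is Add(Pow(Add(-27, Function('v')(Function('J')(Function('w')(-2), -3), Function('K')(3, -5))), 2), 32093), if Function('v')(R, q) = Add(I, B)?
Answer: 32417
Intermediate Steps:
Function('K')(F, W) = Add(3, Mul(Pow(2, Rational(1, 2)), Pow(W, Rational(1, 2)))) (Function('K')(F, W) = Add(3, Pow(Add(W, W), Rational(1, 2))) = Add(3, Pow(Mul(2, W), Rational(1, 2))) = Add(3, Mul(Pow(2, Rational(1, 2)), Pow(W, Rational(1, 2)))))
Function('v')(R, q) = 9 (Function('v')(R, q) = Add(4, 5) = 9)
Add(Pow(Add(-27, Function('v')(Function('J')(Function('w')(-2), -3), Function('K')(3, -5))), 2), 32093) = Add(Pow(Add(-27, 9), 2), 32093) = Add(Pow(-18, 2), 32093) = Add(324, 32093) = 32417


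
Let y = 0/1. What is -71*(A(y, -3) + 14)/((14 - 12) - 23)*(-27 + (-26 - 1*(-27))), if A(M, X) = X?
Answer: -20306/21 ≈ -966.95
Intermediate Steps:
y = 0 (y = 0*1 = 0)
-71*(A(y, -3) + 14)/((14 - 12) - 23)*(-27 + (-26 - 1*(-27))) = -71*(-3 + 14)/((14 - 12) - 23)*(-27 + (-26 - 1*(-27))) = -71*11/(2 - 23)*(-27 + (-26 + 27)) = -71*11/(-21)*(-27 + 1) = -71*11*(-1/21)*(-26) = -(-781)*(-26)/21 = -71*286/21 = -20306/21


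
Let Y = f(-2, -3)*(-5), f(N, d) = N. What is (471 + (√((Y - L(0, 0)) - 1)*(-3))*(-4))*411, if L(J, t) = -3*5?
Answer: 193581 + 9864*√6 ≈ 2.1774e+5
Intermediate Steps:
L(J, t) = -15
Y = 10 (Y = -2*(-5) = 10)
(471 + (√((Y - L(0, 0)) - 1)*(-3))*(-4))*411 = (471 + (√((10 - 1*(-15)) - 1)*(-3))*(-4))*411 = (471 + (√((10 + 15) - 1)*(-3))*(-4))*411 = (471 + (√(25 - 1)*(-3))*(-4))*411 = (471 + (√24*(-3))*(-4))*411 = (471 + ((2*√6)*(-3))*(-4))*411 = (471 - 6*√6*(-4))*411 = (471 + 24*√6)*411 = 193581 + 9864*√6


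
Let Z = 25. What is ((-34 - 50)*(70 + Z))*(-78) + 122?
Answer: 622562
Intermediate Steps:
((-34 - 50)*(70 + Z))*(-78) + 122 = ((-34 - 50)*(70 + 25))*(-78) + 122 = -84*95*(-78) + 122 = -7980*(-78) + 122 = 622440 + 122 = 622562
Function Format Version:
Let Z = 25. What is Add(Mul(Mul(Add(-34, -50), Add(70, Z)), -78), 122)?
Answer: 622562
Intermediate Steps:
Add(Mul(Mul(Add(-34, -50), Add(70, Z)), -78), 122) = Add(Mul(Mul(Add(-34, -50), Add(70, 25)), -78), 122) = Add(Mul(Mul(-84, 95), -78), 122) = Add(Mul(-7980, -78), 122) = Add(622440, 122) = 622562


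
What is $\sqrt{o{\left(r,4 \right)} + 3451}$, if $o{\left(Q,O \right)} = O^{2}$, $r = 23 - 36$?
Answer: $\sqrt{3467} \approx 58.881$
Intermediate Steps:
$r = -13$ ($r = 23 - 36 = -13$)
$\sqrt{o{\left(r,4 \right)} + 3451} = \sqrt{4^{2} + 3451} = \sqrt{16 + 3451} = \sqrt{3467}$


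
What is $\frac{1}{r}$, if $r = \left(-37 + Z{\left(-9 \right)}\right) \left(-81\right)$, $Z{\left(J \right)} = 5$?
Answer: $\frac{1}{2592} \approx 0.0003858$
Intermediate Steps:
$r = 2592$ ($r = \left(-37 + 5\right) \left(-81\right) = \left(-32\right) \left(-81\right) = 2592$)
$\frac{1}{r} = \frac{1}{2592}$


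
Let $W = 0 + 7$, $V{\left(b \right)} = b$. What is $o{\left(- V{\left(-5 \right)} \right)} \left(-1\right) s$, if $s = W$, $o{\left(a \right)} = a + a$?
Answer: $-70$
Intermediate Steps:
$W = 7$
$o{\left(a \right)} = 2 a$
$s = 7$
$o{\left(- V{\left(-5 \right)} \right)} \left(-1\right) s = 2 \left(\left(-1\right) \left(-5\right)\right) \left(-1\right) 7 = 2 \cdot 5 \left(-1\right) 7 = 10 \left(-1\right) 7 = \left(-10\right) 7 = -70$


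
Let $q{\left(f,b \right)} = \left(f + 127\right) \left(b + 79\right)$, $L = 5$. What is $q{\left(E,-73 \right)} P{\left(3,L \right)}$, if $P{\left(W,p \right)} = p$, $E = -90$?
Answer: $1110$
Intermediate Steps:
$q{\left(f,b \right)} = \left(79 + b\right) \left(127 + f\right)$ ($q{\left(f,b \right)} = \left(127 + f\right) \left(79 + b\right) = \left(79 + b\right) \left(127 + f\right)$)
$q{\left(E,-73 \right)} P{\left(3,L \right)} = \left(10033 + 79 \left(-90\right) + 127 \left(-73\right) - -6570\right) 5 = \left(10033 - 7110 - 9271 + 6570\right) 5 = 222 \cdot 5 = 1110$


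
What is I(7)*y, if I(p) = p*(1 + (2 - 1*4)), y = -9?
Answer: 63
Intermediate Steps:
I(p) = -p (I(p) = p*(1 + (2 - 4)) = p*(1 - 2) = p*(-1) = -p)
I(7)*y = -1*7*(-9) = -7*(-9) = 63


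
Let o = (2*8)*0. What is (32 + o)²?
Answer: 1024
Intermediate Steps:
o = 0 (o = 16*0 = 0)
(32 + o)² = (32 + 0)² = 32² = 1024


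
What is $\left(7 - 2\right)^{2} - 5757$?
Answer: $-5732$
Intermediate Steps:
$\left(7 - 2\right)^{2} - 5757 = 5^{2} - 5757 = 25 - 5757 = -5732$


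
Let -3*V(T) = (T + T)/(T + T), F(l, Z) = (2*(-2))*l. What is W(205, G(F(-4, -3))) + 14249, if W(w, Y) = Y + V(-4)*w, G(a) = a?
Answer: 42590/3 ≈ 14197.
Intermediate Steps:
F(l, Z) = -4*l
V(T) = -1/3 (V(T) = -(T + T)/(3*(T + T)) = -2*T/(3*(2*T)) = -2*T*1/(2*T)/3 = -1/3*1 = -1/3)
W(w, Y) = Y - w/3
W(205, G(F(-4, -3))) + 14249 = (-4*(-4) - 1/3*205) + 14249 = (16 - 205/3) + 14249 = -157/3 + 14249 = 42590/3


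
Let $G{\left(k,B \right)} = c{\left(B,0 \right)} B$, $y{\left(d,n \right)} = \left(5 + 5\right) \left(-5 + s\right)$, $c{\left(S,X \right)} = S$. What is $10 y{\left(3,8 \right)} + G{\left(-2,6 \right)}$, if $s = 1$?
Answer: $-364$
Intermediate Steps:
$y{\left(d,n \right)} = -40$ ($y{\left(d,n \right)} = \left(5 + 5\right) \left(-5 + 1\right) = 10 \left(-4\right) = -40$)
$G{\left(k,B \right)} = B^{2}$ ($G{\left(k,B \right)} = B B = B^{2}$)
$10 y{\left(3,8 \right)} + G{\left(-2,6 \right)} = 10 \left(-40\right) + 6^{2} = -400 + 36 = -364$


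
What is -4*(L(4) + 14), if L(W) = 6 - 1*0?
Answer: -80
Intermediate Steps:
L(W) = 6 (L(W) = 6 + 0 = 6)
-4*(L(4) + 14) = -4*(6 + 14) = -4*20 = -80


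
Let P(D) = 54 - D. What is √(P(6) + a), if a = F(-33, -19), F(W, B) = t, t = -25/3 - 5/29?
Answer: 2*√74733/87 ≈ 6.2844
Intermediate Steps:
t = -740/87 (t = -25*⅓ - 5*1/29 = -25/3 - 5/29 = -740/87 ≈ -8.5058)
F(W, B) = -740/87
a = -740/87 ≈ -8.5058
√(P(6) + a) = √((54 - 1*6) - 740/87) = √((54 - 6) - 740/87) = √(48 - 740/87) = √(3436/87) = 2*√74733/87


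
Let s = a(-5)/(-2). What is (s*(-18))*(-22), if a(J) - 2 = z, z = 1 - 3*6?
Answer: 2970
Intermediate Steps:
z = -17 (z = 1 - 18 = -17)
a(J) = -15 (a(J) = 2 - 17 = -15)
s = 15/2 (s = -15/(-2) = -15*(-½) = 15/2 ≈ 7.5000)
(s*(-18))*(-22) = ((15/2)*(-18))*(-22) = -135*(-22) = 2970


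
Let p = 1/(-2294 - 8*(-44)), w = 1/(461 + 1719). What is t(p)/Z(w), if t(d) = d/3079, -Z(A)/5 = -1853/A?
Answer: -1/120770490938600 ≈ -8.2802e-15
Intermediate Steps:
w = 1/2180 ≈ 0.00045872
Z(A) = 9265/A (Z(A) = -(-9265)/A = 9265/A)
p = -1/1942 (p = 1/(-2294 + 352) = 1/(-1942) = -1/1942 ≈ -0.00051493)
t(d) = d/3079 (t(d) = d*(1/3079) = d/3079)
t(p)/Z(w) = ((1/3079)*(-1/1942))/((9265/(1/2180))) = -1/(5979418*(9265*2180)) = -1/5979418/20197700 = -1/5979418*1/20197700 = -1/120770490938600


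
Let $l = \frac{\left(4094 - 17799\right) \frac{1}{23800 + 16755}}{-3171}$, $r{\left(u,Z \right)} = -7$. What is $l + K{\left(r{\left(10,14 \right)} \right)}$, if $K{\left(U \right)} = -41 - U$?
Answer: $- \frac{874476613}{25719981} \approx -34.0$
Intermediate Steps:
$l = \frac{2741}{25719981}$ ($l = - \frac{13705}{40555} \left(- \frac{1}{3171}\right) = \left(-13705\right) \frac{1}{40555} \left(- \frac{1}{3171}\right) = \left(- \frac{2741}{8111}\right) \left(- \frac{1}{3171}\right) = \frac{2741}{25719981} \approx 0.00010657$)
$l + K{\left(r{\left(10,14 \right)} \right)} = \frac{2741}{25719981} - 34 = - \frac{874476613}{25719981}$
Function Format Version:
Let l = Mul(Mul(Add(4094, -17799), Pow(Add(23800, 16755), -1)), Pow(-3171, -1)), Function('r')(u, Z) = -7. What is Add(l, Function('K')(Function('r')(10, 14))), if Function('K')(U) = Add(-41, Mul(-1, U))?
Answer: Rational(-874476613, 25719981) ≈ -34.000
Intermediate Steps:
l = Rational(2741, 25719981) (l = Mul(Mul(-13705, Pow(40555, -1)), Rational(-1, 3171)) = Mul(Mul(-13705, Rational(1, 40555)), Rational(-1, 3171)) = Mul(Rational(-2741, 8111), Rational(-1, 3171)) = Rational(2741, 25719981) ≈ 0.00010657)
Add(l, Function('K')(Function('r')(10, 14))) = Add(Rational(2741, 25719981), Add(-41, Mul(-1, -7))) = Add(Rational(2741, 25719981), Add(-41, 7)) = Add(Rational(2741, 25719981), -34) = Rational(-874476613, 25719981)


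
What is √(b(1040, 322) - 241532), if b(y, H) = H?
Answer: I*√241210 ≈ 491.13*I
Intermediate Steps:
√(b(1040, 322) - 241532) = √(322 - 241532) = √(-241210) = I*√241210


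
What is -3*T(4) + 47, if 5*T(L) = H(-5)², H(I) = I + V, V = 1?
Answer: 187/5 ≈ 37.400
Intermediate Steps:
H(I) = 1 + I (H(I) = I + 1 = 1 + I)
T(L) = 16/5 (T(L) = (1 - 5)²/5 = (⅕)*(-4)² = (⅕)*16 = 16/5)
-3*T(4) + 47 = -3*16/5 + 47 = -48/5 + 47 = 187/5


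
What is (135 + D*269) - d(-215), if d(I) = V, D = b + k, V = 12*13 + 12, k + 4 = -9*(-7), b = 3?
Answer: 16645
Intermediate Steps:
k = 59 (k = -4 - 9*(-7) = -4 + 63 = 59)
V = 168 (V = 156 + 12 = 168)
D = 62 (D = 3 + 59 = 62)
d(I) = 168
(135 + D*269) - d(-215) = (135 + 62*269) - 1*168 = (135 + 16678) - 168 = 16813 - 168 = 16645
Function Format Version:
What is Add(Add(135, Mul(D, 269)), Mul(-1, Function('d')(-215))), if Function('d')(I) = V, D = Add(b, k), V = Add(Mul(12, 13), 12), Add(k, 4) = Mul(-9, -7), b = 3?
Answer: 16645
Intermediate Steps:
k = 59 (k = Add(-4, Mul(-9, -7)) = Add(-4, 63) = 59)
V = 168 (V = Add(156, 12) = 168)
D = 62 (D = Add(3, 59) = 62)
Function('d')(I) = 168
Add(Add(135, Mul(D, 269)), Mul(-1, Function('d')(-215))) = Add(Add(135, Mul(62, 269)), Mul(-1, 168)) = Add(Add(135, 16678), -168) = Add(16813, -168) = 16645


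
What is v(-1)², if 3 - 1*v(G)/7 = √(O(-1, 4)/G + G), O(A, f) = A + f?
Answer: 245 - 588*I ≈ 245.0 - 588.0*I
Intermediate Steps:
v(G) = 21 - 7*√(G + 3/G) (v(G) = 21 - 7*√((-1 + 4)/G + G) = 21 - 7*√(3/G + G) = 21 - 7*√(G + 3/G))
v(-1)² = (21 - 7*√(-1 + 3/(-1)))² = (21 - 7*√(-1 + 3*(-1)))² = (21 - 7*√(-1 - 3))² = (21 - 14*I)²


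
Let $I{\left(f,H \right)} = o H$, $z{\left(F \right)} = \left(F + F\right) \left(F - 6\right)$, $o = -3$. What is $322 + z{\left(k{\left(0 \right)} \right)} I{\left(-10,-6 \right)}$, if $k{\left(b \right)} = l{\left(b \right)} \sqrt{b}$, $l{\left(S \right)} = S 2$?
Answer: $322$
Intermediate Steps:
$l{\left(S \right)} = 2 S$
$k{\left(b \right)} = 2 b^{\frac{3}{2}}$ ($k{\left(b \right)} = 2 b \sqrt{b} = 2 b^{\frac{3}{2}}$)
$z{\left(F \right)} = 2 F \left(-6 + F\right)$
$I{\left(f,H \right)} = - 3 H$
$322 + z{\left(k{\left(0 \right)} \right)} I{\left(-10,-6 \right)} = 322 + 2 \cdot 2 \cdot 0^{\frac{3}{2}} \left(-6 + 2 \cdot 0^{\frac{3}{2}}\right) \left(\left(-3\right) \left(-6\right)\right) = 322 + 2 \cdot 2 \cdot 0 \left(-6 + 2 \cdot 0\right) 18 = 322 + 2 \cdot 0 \left(-6 + 0\right) 18 = 322 + 2 \cdot 0 \left(-6\right) 18 = 322 + 0 \cdot 18 = 322 + 0 = 322$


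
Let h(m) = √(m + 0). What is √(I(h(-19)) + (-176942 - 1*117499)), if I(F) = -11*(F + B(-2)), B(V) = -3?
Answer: √(-294408 - 11*I*√19) ≈ 0.044 - 542.59*I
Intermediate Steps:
h(m) = √m
I(F) = 33 - 11*F (I(F) = -11*(F - 3) = -11*(-3 + F) = 33 - 11*F)
√(I(h(-19)) + (-176942 - 1*117499)) = √((33 - 11*I*√19) + (-176942 - 1*117499)) = √((33 - 11*I*√19) + (-176942 - 117499)) = √((33 - 11*I*√19) - 294441) = √(-294408 - 11*I*√19)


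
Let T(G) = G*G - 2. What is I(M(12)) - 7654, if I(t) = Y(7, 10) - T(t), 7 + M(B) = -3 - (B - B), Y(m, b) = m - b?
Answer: -7755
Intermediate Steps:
T(G) = -2 + G² (T(G) = G² - 2 = -2 + G²)
M(B) = -10 (M(B) = -7 + (-3 - (B - B)) = -7 + (-3 - 1*0) = -7 + (-3 + 0) = -7 - 3 = -10)
I(t) = -1 - t² (I(t) = (7 - 1*10) - (-2 + t²) = (7 - 10) + (2 - t²) = -3 + (2 - t²) = -1 - t²)
I(M(12)) - 7654 = (-1 - 1*(-10)²) - 7654 = (-1 - 1*100) - 7654 = (-1 - 100) - 7654 = -101 - 7654 = -7755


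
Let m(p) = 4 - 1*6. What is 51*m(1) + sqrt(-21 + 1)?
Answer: -102 + 2*I*sqrt(5) ≈ -102.0 + 4.4721*I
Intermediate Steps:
m(p) = -2 (m(p) = 4 - 6 = -2)
51*m(1) + sqrt(-21 + 1) = 51*(-2) + sqrt(-21 + 1) = -102 + sqrt(-20) = -102 + 2*I*sqrt(5)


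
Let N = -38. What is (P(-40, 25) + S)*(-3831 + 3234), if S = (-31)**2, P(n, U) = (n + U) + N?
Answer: -542076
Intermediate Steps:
P(n, U) = -38 + U + n (P(n, U) = (n + U) - 38 = (U + n) - 38 = -38 + U + n)
S = 961
(P(-40, 25) + S)*(-3831 + 3234) = ((-38 + 25 - 40) + 961)*(-3831 + 3234) = (-53 + 961)*(-597) = 908*(-597) = -542076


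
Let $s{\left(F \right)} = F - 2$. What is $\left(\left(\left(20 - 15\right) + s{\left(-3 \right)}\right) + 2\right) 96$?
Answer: $192$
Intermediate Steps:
$s{\left(F \right)} = -2 + F$
$\left(\left(\left(20 - 15\right) + s{\left(-3 \right)}\right) + 2\right) 96 = \left(\left(\left(20 - 15\right) - 5\right) + 2\right) 96 = \left(\left(5 - 5\right) + 2\right) 96 = \left(0 + 2\right) 96 = 2 \cdot 96 = 192$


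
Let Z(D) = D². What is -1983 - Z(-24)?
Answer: -2559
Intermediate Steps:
-1983 - Z(-24) = -1983 - 1*(-24)² = -1983 - 1*576 = -1983 - 576 = -2559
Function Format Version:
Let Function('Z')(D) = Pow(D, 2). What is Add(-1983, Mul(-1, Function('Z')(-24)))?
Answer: -2559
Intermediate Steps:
Add(-1983, Mul(-1, Function('Z')(-24))) = Add(-1983, Mul(-1, Pow(-24, 2))) = Add(-1983, Mul(-1, 576)) = Add(-1983, -576) = -2559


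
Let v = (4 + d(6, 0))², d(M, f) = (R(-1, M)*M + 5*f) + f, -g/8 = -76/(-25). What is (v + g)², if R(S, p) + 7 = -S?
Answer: 624600064/625 ≈ 9.9936e+5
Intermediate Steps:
R(S, p) = -7 - S
g = -608/25 (g = -(-608)/(-25) = -(-608)*(-1)/25 = -8*76/25 = -608/25 ≈ -24.320)
d(M, f) = -6*M + 6*f (d(M, f) = ((-7 - 1*(-1))*M + 5*f) + f = ((-7 + 1)*M + 5*f) + f = (-6*M + 5*f) + f = -6*M + 6*f)
v = 1024 (v = (4 + (-6*6 + 6*0))² = (4 + (-36 + 0))² = (4 - 36)² = (-32)² = 1024)
(v + g)² = (1024 - 608/25)² = (24992/25)² = 624600064/625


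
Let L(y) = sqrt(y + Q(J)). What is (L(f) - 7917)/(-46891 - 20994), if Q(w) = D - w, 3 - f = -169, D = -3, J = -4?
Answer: 7917/67885 - sqrt(173)/67885 ≈ 0.11643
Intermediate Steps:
f = 172 (f = 3 - 1*(-169) = 3 + 169 = 172)
Q(w) = -3 - w
L(y) = sqrt(1 + y) (L(y) = sqrt(y + (-3 - 1*(-4))) = sqrt(y + (-3 + 4)) = sqrt(y + 1) = sqrt(1 + y))
(L(f) - 7917)/(-46891 - 20994) = (sqrt(1 + 172) - 7917)/(-46891 - 20994) = (sqrt(173) - 7917)/(-67885) = (-7917 + sqrt(173))*(-1/67885) = 7917/67885 - sqrt(173)/67885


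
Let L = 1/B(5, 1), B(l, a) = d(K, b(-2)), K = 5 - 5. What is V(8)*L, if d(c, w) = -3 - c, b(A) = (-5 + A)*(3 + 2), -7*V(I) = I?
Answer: 8/21 ≈ 0.38095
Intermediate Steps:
V(I) = -I/7
b(A) = -25 + 5*A (b(A) = (-5 + A)*5 = -25 + 5*A)
K = 0
B(l, a) = -3 (B(l, a) = -3 - 1*0 = -3 + 0 = -3)
L = -1/3 (L = 1/(-3) = -1/3 ≈ -0.33333)
V(8)*L = -1/7*8*(-1/3) = -8/7*(-1/3) = 8/21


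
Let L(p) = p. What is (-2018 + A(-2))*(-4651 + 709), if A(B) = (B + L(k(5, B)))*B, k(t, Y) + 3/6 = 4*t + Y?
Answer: 8077158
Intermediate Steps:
k(t, Y) = -½ + Y + 4*t (k(t, Y) = -½ + (4*t + Y) = -½ + (Y + 4*t) = -½ + Y + 4*t)
A(B) = B*(39/2 + 2*B) (A(B) = (B + (-½ + B + 4*5))*B = (B + (-½ + B + 20))*B = (B + (39/2 + B))*B = (39/2 + 2*B)*B = B*(39/2 + 2*B))
(-2018 + A(-2))*(-4651 + 709) = (-2018 + (½)*(-2)*(39 + 4*(-2)))*(-4651 + 709) = (-2018 + (½)*(-2)*(39 - 8))*(-3942) = (-2018 + (½)*(-2)*31)*(-3942) = (-2018 - 31)*(-3942) = -2049*(-3942) = 8077158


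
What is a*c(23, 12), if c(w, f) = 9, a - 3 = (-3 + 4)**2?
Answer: 36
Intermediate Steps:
a = 4 (a = 3 + (-3 + 4)**2 = 3 + 1**2 = 3 + 1 = 4)
a*c(23, 12) = 4*9 = 36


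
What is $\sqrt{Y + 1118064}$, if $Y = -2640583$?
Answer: $i \sqrt{1522519} \approx 1233.9 i$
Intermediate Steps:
$\sqrt{Y + 1118064} = \sqrt{-2640583 + 1118064} = \sqrt{-1522519} = i \sqrt{1522519}$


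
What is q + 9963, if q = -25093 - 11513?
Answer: -26643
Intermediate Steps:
q = -36606
q + 9963 = -36606 + 9963 = -26643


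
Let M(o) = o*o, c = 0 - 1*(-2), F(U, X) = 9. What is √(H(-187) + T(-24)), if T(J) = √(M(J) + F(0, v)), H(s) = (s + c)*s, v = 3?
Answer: √(34595 + 3*√65) ≈ 186.06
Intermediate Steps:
c = 2 (c = 0 + 2 = 2)
H(s) = s*(2 + s) (H(s) = (s + 2)*s = (2 + s)*s = s*(2 + s))
M(o) = o²
T(J) = √(9 + J²) (T(J) = √(J² + 9) = √(9 + J²))
√(H(-187) + T(-24)) = √(-187*(2 - 187) + √(9 + (-24)²)) = √(-187*(-185) + √(9 + 576)) = √(34595 + √585) = √(34595 + 3*√65)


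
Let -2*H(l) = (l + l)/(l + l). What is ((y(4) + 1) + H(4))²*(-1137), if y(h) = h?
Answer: -92097/4 ≈ -23024.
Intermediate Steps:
H(l) = -½ (H(l) = -(l + l)/(2*(l + l)) = -2*l/(2*(2*l)) = -2*l*1/(2*l)/2 = -½*1 = -½)
((y(4) + 1) + H(4))²*(-1137) = ((4 + 1) - ½)²*(-1137) = (5 - ½)²*(-1137) = (9/2)²*(-1137) = (81/4)*(-1137) = -92097/4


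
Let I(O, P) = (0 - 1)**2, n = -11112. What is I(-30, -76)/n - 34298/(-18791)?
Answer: 381100585/208805592 ≈ 1.8251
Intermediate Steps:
I(O, P) = 1 (I(O, P) = (-1)**2 = 1)
I(-30, -76)/n - 34298/(-18791) = 1/(-11112) - 34298/(-18791) = 1*(-1/11112) - 34298*(-1/18791) = -1/11112 + 34298/18791 = 381100585/208805592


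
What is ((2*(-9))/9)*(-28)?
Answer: 56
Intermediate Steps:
((2*(-9))/9)*(-28) = ((⅑)*(-18))*(-28) = -2*(-28) = 56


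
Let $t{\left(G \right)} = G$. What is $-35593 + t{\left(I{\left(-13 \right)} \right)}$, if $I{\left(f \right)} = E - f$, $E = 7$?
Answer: $-35573$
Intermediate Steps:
$I{\left(f \right)} = 7 - f$
$-35593 + t{\left(I{\left(-13 \right)} \right)} = -35593 + \left(7 - -13\right) = -35593 + \left(7 + 13\right) = -35593 + 20 = -35573$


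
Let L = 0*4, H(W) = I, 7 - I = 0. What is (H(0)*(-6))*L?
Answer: 0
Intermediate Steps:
I = 7 (I = 7 - 1*0 = 7 + 0 = 7)
H(W) = 7
L = 0
(H(0)*(-6))*L = (7*(-6))*0 = -42*0 = 0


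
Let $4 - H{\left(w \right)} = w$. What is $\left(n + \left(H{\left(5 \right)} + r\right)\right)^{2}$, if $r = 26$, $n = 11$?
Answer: $1296$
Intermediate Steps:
$H{\left(w \right)} = 4 - w$
$\left(n + \left(H{\left(5 \right)} + r\right)\right)^{2} = \left(11 + \left(\left(4 - 5\right) + 26\right)\right)^{2} = \left(11 + \left(-1 + 26\right)\right)^{2} = \left(11 + 25\right)^{2} = 36^{2} = 1296$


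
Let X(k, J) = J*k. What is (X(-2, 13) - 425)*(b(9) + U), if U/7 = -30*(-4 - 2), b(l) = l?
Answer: -572319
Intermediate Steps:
U = 1260 (U = 7*(-30*(-4 - 2)) = 7*(-30*(-6)) = 7*180 = 1260)
(X(-2, 13) - 425)*(b(9) + U) = (13*(-2) - 425)*(9 + 1260) = (-26 - 425)*1269 = -451*1269 = -572319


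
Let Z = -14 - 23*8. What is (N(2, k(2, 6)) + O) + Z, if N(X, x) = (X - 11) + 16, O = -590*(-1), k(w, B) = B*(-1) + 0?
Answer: 399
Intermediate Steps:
Z = -198 (Z = -14 - 184 = -198)
k(w, B) = -B (k(w, B) = -B + 0 = -B)
O = 590
N(X, x) = 5 + X (N(X, x) = (-11 + X) + 16 = 5 + X)
(N(2, k(2, 6)) + O) + Z = ((5 + 2) + 590) - 198 = (7 + 590) - 198 = 597 - 198 = 399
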